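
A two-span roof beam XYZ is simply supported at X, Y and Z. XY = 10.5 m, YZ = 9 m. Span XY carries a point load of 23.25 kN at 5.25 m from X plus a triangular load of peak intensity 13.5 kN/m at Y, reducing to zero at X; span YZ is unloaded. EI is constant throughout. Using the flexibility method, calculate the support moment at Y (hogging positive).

M_Y = 78.08 kN·m

Take M_Y as the redundant. Released structure: two simple spans XY and YZ with a hinge at Y.
End slopes at the hinge Y, treating each span as simply supported:
  span XY: point load 23.25 at a = 5.25: Pab(L + a)/(6LEI) = 160.2/EI
  span XY: triangular load, peak 13.5: w₀L³/(45EI) = 347.3/EI
  relative rotation θ_0 = (507.5 + 0)/EI = 507.5/EI
A unit hogging moment at Y produces rotation L₁/(3EI) + L₂/(3EI) = 6.5/EI.
Slope continuity at Y: θ_0 = M_Y·6.5/EI, so M_Y = 507.5/6.5 = 78.08 kN·m (hogging).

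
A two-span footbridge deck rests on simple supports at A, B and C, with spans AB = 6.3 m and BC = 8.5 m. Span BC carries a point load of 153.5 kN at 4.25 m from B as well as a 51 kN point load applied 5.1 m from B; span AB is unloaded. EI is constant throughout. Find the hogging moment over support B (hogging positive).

Take M_B as the redundant. Released structure: two simple spans AB and BC with a hinge at B.
Discontinuity in slope at B on the released structure — sum the simple-span end rotations:
  span BC: point load 153.5 at a = 4.25: Pab(L + b)/(6LEI) = 693.1/EI
  span BC: point load 51 at a = 5.1: Pab(L + b)/(6LEI) = 206.3/EI
  relative rotation θ_0 = (0 + 899.5)/EI = 899.5/EI
A unit hogging moment at B produces rotation L₁/(3EI) + L₂/(3EI) = 4.933/EI.
Compatibility: M_B·(L₁+L₂)/(3EI) = θ_0, giving M_B = 182.3 kN·m (hogging).

M_B = 182.3 kN·m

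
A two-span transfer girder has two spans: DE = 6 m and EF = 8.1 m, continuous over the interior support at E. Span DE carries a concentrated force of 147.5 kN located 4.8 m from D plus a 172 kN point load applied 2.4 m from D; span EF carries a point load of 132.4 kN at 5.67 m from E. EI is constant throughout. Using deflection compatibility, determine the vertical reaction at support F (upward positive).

R_F = 66.49 kN

Take M_E as the redundant. Released structure: two simple spans DE and EF with a hinge at E.
End slopes at the hinge E, treating each span as simply supported:
  span DE: point load 147.5 at a = 4.8: Pab(L + a)/(6LEI) = 254.9/EI
  span DE: point load 172 at a = 2.4: Pab(L + a)/(6LEI) = 346.8/EI
  span EF: point load 132.4 at a = 5.67: Pab(L + b)/(6LEI) = 395.2/EI
  relative rotation θ_0 = (601.6 + 395.2)/EI = 996.9/EI
A unit hogging moment at E produces rotation L₁/(3EI) + L₂/(3EI) = 4.7/EI.
Compatibility: M_E·(L₁+L₂)/(3EI) = θ_0, giving M_E = 212.1 kN·m (hogging).
Span EF, ΣM about F: R_E^{EF}·8.1 = 321.7 + 212.1, so R_E^{EF} = 65.91 kN and R_F = 132.4 − 65.91 = 66.49 kN.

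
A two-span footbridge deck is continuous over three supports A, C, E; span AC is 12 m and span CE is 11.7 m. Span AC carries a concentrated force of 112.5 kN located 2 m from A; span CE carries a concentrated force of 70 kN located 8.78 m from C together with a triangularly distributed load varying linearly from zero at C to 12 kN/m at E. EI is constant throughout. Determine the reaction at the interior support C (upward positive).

R_C = 84.94 kN

Take M_C as the redundant. Released structure: two simple spans AC and CE with a hinge at C.
Discontinuity in slope at C on the released structure — sum the simple-span end rotations:
  span AC: point load 112.5 at a = 2: Pab(L + a)/(6LEI) = 437.5/EI
  span CE: point load 70 at a = 8.78: Pab(L + b)/(6LEI) = 373.8/EI
  span CE: triangular load, peak 12: 7w₀L³/(360EI) = 373.7/EI
  relative rotation θ_0 = (437.5 + 747.5)/EI = 1185/EI
A unit hogging moment at C produces rotation L₁/(3EI) + L₂/(3EI) = 7.9/EI.
Slope continuity at C: θ_0 = M_C·7.9/EI, so M_C = 1185/7.9 = 150 kN·m (hogging).
Span AC, ΣM about A with M_C applied at C: R_C^{AC}·12 = 225 + 150, so R_C^{AC} = 31.25 kN and R_A = 112.5 − 31.25 = 81.25 kN.
Span CE, ΣM about E: R_C^{CE}·11.7 = 478.2 + 150, so R_C^{CE} = 53.69 kN and R_E = 140.2 − 53.69 = 86.51 kN.
R_C = 31.25 + 53.69 = 84.94 kN.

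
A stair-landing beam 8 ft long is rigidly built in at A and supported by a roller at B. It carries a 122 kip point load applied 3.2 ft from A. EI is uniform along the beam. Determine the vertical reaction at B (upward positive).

R_B = 25.38 kip

Remove the prop at B; the released (primary) structure is a cantilever built in at A.
Primary-structure tip deflection at B by superposition:
  point load 122 at a = 3.2: Pa²(3L − a)/(6EI) = 4331/EI
Tip deflection under a unit load at B: L³/(3EI) = 170.7/EI.
Compatibility at B: δ_0 − R_B·δ_{BB} = 0, so R_B = 4331/170.7 = 25.38 kip.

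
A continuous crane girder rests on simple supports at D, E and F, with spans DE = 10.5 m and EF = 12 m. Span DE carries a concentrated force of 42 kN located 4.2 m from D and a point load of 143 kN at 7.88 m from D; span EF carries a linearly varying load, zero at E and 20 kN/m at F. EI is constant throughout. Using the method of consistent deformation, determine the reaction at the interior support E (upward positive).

R_E = 206.8 kN

Insert a hinge at E; M_E is the redundant, and each span becomes simply supported.
End slopes at the hinge E, treating each span as simply supported:
  span DE: point load 42 at a = 4.2: Pab(L + a)/(6LEI) = 259.3/EI
  span DE: point load 143 at a = 7.88: Pab(L + a)/(6LEI) = 861.3/EI
  span EF: triangular load, peak 20: 7w₀L³/(360EI) = 672/EI
  relative rotation θ_0 = (1121 + 672)/EI = 1793/EI
A unit hogging moment at E produces rotation L₁/(3EI) + L₂/(3EI) = 7.5/EI.
Compatibility: M_E·(L₁+L₂)/(3EI) = θ_0, giving M_E = 239 kN·m (hogging).
Span DE, ΣM about D with M_E applied at E: R_E^{DE}·10.5 = 1303 + 239, so R_E^{DE} = 146.9 kN and R_D = 185 − 146.9 = 38.12 kN.
Span EF, ΣM about F: R_E^{EF}·12 = 480 + 239, so R_E^{EF} = 59.92 kN and R_F = 120 − 59.92 = 60.08 kN.
R_E = 146.9 + 59.92 = 206.8 kN.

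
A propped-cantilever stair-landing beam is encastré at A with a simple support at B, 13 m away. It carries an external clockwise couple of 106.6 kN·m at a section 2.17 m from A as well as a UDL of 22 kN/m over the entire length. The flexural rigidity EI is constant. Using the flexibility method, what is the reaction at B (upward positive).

R_B = 111 kN

Remove the prop at B; the released (primary) structure is a cantilever built in at A.
Free-end deflection of the primary structure under the applied loading (downward +):
  clockwise couple 106.6 at a = 2.17: M₀a(2L − a)/(2EI) = 2756/EI
  UDL 22: wL⁴/(8EI) = 78543/EI
  δ_0 = 81299/EI
Tip deflection under a unit load at B: L³/(3EI) = 732.3/EI.
Compatibility at B: δ_0 − R_B·δ_{BB} = 0, so R_B = 81299/732.3 = 111 kN.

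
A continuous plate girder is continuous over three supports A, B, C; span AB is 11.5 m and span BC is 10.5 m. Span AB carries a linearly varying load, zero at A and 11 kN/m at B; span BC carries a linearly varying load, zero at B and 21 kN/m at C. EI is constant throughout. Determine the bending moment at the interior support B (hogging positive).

M_B = 115.2 kN·m

Release continuity at B by inserting a hinge; the redundant is the internal moment M_B. The primary structure is two simply-supported spans AB and BC.
Discontinuity in slope at B on the released structure — sum the simple-span end rotations:
  span AB: triangular load, peak 11: w₀L³/(45EI) = 371.8/EI
  span BC: triangular load, peak 21: 7w₀L³/(360EI) = 472.7/EI
  relative rotation θ_0 = (371.8 + 472.7)/EI = 844.5/EI
A unit hogging moment at B produces rotation L₁/(3EI) + L₂/(3EI) = 7.333/EI.
Slope continuity at B: θ_0 = M_B·7.333/EI, so M_B = 844.5/7.333 = 115.2 kN·m (hogging).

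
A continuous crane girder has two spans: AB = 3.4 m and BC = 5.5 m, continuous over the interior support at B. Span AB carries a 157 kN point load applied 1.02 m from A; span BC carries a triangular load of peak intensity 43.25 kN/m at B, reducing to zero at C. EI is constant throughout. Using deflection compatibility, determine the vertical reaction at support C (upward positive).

Take M_B as the redundant. Released structure: two simple spans AB and BC with a hinge at B.
Discontinuity in slope at B on the released structure — sum the simple-span end rotations:
  span AB: point load 157 at a = 1.02: Pab(L + a)/(6LEI) = 82.58/EI
  span BC: triangular load, peak 43.25: w₀L³/(45EI) = 159.9/EI
  relative rotation θ_0 = (82.58 + 159.9)/EI = 242.5/EI
A unit hogging moment at B produces rotation L₁/(3EI) + L₂/(3EI) = 2.967/EI.
Compatibility: M_B·(L₁+L₂)/(3EI) = θ_0, giving M_B = 81.74 kN·m (hogging).
Span BC, ΣM about C: R_B^{BC}·5.5 = 436.1 + 81.74, so R_B^{BC} = 94.15 kN and R_C = 118.9 − 94.15 = 24.78 kN.

R_C = 24.78 kN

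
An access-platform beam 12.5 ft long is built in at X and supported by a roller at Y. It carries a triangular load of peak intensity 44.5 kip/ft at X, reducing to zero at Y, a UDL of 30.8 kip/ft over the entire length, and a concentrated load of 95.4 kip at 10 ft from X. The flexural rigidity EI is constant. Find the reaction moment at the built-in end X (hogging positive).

Remove the prop at Y; the released (primary) structure is a cantilever built in at X.
Primary-structure tip deflection at Y by superposition:
  triangular load, peak 44.5 at the fixed end: w₀L⁴/(30EI) = 36214/EI
  UDL 30.8: wL⁴/(8EI) = 93994/EI
  point load 95.4 at a = 10: Pa²(3L − a)/(6EI) = 43725/EI
  δ_0 = 173933/EI
Tip deflection under a unit load at Y: L³/(3EI) = 651/EI.
The prop prevents deflection at Y: R_Y = δ_0/δ_{YY} = 173933/651 = 267.2 kip.
Moment equilibrium about X: M_X = Σ(load moments about X) − R_Y·L = 4519 − 267.2×12.5 = 1180 kip·ft.

M_X = 1180 kip·ft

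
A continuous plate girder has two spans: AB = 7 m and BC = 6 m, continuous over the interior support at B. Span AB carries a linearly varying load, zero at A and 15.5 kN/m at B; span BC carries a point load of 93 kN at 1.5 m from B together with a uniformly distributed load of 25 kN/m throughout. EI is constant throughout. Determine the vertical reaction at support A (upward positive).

R_A = 0.7348 kN

Take M_B as the redundant. Released structure: two simple spans AB and BC with a hinge at B.
End slopes at the hinge B, treating each span as simply supported:
  span AB: triangular load, peak 15.5: w₀L³/(45EI) = 118.1/EI
  span BC: point load 93 at a = 1.5: Pab(L + b)/(6LEI) = 183.1/EI
  span BC: UDL 25: wL³/(24EI) = 225/EI
  relative rotation θ_0 = (118.1 + 408.1)/EI = 526.2/EI
A unit hogging moment at B produces rotation L₁/(3EI) + L₂/(3EI) = 4.333/EI.
Slope continuity at B: θ_0 = M_B·4.333/EI, so M_B = 526.2/4.333 = 121.4 kN·m (hogging).
Span AB, ΣM about A with M_B applied at B: R_B^{AB}·7 = 253.2 + 121.4, so R_B^{AB} = 53.52 kN and R_A = 54.25 − 53.52 = 0.7348 kN.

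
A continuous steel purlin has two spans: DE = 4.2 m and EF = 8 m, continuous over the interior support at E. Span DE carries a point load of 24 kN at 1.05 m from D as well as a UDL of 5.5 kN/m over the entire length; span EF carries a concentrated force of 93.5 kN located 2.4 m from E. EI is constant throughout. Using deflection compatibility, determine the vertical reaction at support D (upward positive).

Release continuity at E by inserting a hinge; the redundant is the internal moment M_E. The primary structure is two simply-supported spans DE and EF.
End slopes at the hinge E, treating each span as simply supported:
  span DE: point load 24 at a = 1.05: Pab(L + a)/(6LEI) = 16.54/EI
  span DE: UDL 5.5: wL³/(24EI) = 16.98/EI
  span EF: point load 93.5 at a = 2.4: Pab(L + b)/(6LEI) = 356/EI
  relative rotation θ_0 = (33.52 + 356)/EI = 389.6/EI
A unit hogging moment at E produces rotation L₁/(3EI) + L₂/(3EI) = 4.067/EI.
Slope continuity at E: θ_0 = M_E·4.067/EI, so M_E = 389.6/4.067 = 95.79 kN·m (hogging).
Span DE, ΣM about D with M_E applied at E: R_E^{DE}·4.2 = 73.71 + 95.79, so R_E^{DE} = 40.36 kN and R_D = 47.1 − 40.36 = 6.742 kN.

R_D = 6.742 kN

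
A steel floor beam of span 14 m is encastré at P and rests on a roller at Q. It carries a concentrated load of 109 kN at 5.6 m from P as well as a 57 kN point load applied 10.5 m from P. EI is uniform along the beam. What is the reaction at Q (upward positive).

Choose R_Q as the redundant. The primary structure is the cantilever fixed at P.
Free-end deflection of the primary structure under the applied loading (downward +):
  point load 109 at a = 5.6: Pa²(3L − a)/(6EI) = 20737/EI
  point load 57 at a = 10.5: Pa²(3L − a)/(6EI) = 32992/EI
  δ_0 = 53730/EI
Tip deflection under a unit load at Q: L³/(3EI) = 914.7/EI.
Compatibility at Q: δ_0 − R_Q·δ_{QQ} = 0, so R_Q = 53730/914.7 = 58.74 kN.

R_Q = 58.74 kN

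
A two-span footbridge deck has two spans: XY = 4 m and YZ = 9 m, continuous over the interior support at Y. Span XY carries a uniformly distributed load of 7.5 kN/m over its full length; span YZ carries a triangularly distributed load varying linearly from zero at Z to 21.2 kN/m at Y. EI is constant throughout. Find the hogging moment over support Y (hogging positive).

M_Y = 83.87 kN·m

Insert a hinge at Y; M_Y is the redundant, and each span becomes simply supported.
End slopes at the hinge Y, treating each span as simply supported:
  span XY: UDL 7.5: wL³/(24EI) = 20/EI
  span YZ: triangular load, peak 21.2: w₀L³/(45EI) = 343.4/EI
  relative rotation θ_0 = (20 + 343.4)/EI = 363.4/EI
A unit hogging moment at Y produces rotation L₁/(3EI) + L₂/(3EI) = 4.333/EI.
Slope continuity at Y: θ_0 = M_Y·4.333/EI, so M_Y = 363.4/4.333 = 83.87 kN·m (hogging).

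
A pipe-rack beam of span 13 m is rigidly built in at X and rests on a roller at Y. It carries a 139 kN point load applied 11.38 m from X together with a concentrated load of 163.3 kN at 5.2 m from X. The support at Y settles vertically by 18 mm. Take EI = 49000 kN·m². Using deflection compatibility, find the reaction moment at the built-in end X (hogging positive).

M_X = 534.1 kN·m

Remove the prop at Y; the released (primary) structure is a cantilever built in at X.
Downward deflection at the released point Y due to the loads:
  point load 139 at a = 11.38: Pa²(3L − a)/(6EI) = 82865/EI
  point load 163.3 at a = 5.2: Pa²(3L − a)/(6EI) = 24875/EI
  δ_0 = 107740/EI
Tip deflection under a unit load at Y: L³/(3EI) = 732.3/EI.
With EI = 49000 kN·m²: δ_0 = 2.1988 m and δ_{YY} = 0.014946 m/kN.
Compatibility — the beam at Y must follow the support down by 0.018 m: δ_0 − R_Y·δ_{YY} = 0.018, so R_Y = (2.1988 − 0.018)/0.014946 = 145.9 kN.
Moment equilibrium about X: M_X = Σ(load moments about X) − R_Y·L = 2431 − 145.9×13 = 534.1 kN·m.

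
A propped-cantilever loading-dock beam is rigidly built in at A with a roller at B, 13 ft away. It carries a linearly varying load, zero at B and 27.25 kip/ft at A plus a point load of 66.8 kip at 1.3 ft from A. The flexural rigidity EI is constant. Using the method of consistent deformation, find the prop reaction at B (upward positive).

R_B = 36.39 kip

Release the roller at B. Primary structure: cantilever fixed at A.
Free-end deflection of the primary structure under the applied loading (downward +):
  triangular load, peak 27.25 at the fixed end: w₀L⁴/(30EI) = 25943/EI
  point load 66.8 at a = 1.3: Pa²(3L − a)/(6EI) = 709.3/EI
  δ_0 = 26652/EI
Tip deflection under a unit load at B: L³/(3EI) = 732.3/EI.
The prop prevents deflection at B: R_B = δ_0/δ_{BB} = 26652/732.3 = 36.39 kip.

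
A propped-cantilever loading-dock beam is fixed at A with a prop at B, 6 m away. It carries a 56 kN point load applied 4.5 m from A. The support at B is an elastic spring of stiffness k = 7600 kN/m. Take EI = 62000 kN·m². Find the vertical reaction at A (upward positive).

Remove the prop at B; the released (primary) structure is a cantilever built in at A.
Primary-structure tip deflection at B by superposition:
  point load 56 at a = 4.5: Pa²(3L − a)/(6EI) = 2552/EI
Tip deflection under a unit load at B: L³/(3EI) = 72/EI.
With EI = 62000 kN·m²: δ_0 = 0.041153 m and δ_{BB} = 0.001161 m/kN.
Compatibility — the spring shortens by R_B/k under the reaction it provides: δ_0 − R_B·δ_{BB} = R_B/k. With 1/k = 0.000132 m/kN, R_B = δ_0 / (δ_{BB} + 1/k) = 0.041153 / (0.001161 + 0.000132) = 31.83 kN.
Vertical equilibrium: R_A = ΣP − R_B = 56 − 31.83 = 24.17 kN.

R_A = 24.17 kN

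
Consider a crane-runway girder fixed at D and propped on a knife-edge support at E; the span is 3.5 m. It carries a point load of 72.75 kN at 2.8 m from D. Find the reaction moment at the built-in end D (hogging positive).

Take the reaction at E as the redundant and release it; the primary structure is a cantilever fixed at D.
Primary-structure tip deflection at E by superposition:
  point load 72.75 at a = 2.8: Pa²(3L − a)/(6EI) = 732/EI
Flexibility coefficient — unit upward force at E: δ_{EE} = L³/(3EI) = 14.29/EI.
The prop prevents deflection at E: R_E = δ_0/δ_{EE} = 732/14.29 = 51.22 kN.
Moment equilibrium about D: M_D = Σ(load moments about D) − R_E·L = 203.7 − 51.22×3.5 = 24.44 kN·m.

M_D = 24.44 kN·m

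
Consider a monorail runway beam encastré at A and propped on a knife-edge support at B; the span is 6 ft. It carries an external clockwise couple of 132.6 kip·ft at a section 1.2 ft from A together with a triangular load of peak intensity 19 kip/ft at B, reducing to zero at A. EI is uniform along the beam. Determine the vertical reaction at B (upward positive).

R_B = 43.28 kip

Remove the prop at B; the released (primary) structure is a cantilever built in at A.
Primary-structure tip deflection at B by superposition:
  clockwise couple 132.6 at a = 1.2: M₀a(2L − a)/(2EI) = 859.2/EI
  triangular load, peak 19 at the free end: 11w₀L⁴/(120EI) = 2257/EI
  δ_0 = 3116/EI
Tip deflection under a unit load at B: L³/(3EI) = 72/EI.
The prop prevents deflection at B: R_B = δ_0/δ_{BB} = 3116/72 = 43.28 kip.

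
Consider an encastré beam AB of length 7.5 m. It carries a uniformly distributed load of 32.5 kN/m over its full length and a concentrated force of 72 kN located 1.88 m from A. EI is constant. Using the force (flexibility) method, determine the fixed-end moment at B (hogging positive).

Release both end moments; the primary structure is a simply-supported span AB with redundants M_A and M_B.
End rotations of the released simple span under the applied load (×1/EI):
  at A: UDL 32.5: wL³/(24EI) = 571.3/EI
  at B: UDL 32.5: wL³/(24EI) = 571.3/EI
  at A: point load 72 at a = 1.88: Pab(L + b)/(6LEI) = 221.8/EI
  at B: point load 72 at a = 1.88: Pab(L + a)/(6LEI) = 158.6/EI
  θ_A0 = 793.1/EI,  θ_B0 = 729.9/EI
Flexibility coefficients: a unit moment at one end gives L/(3EI) there and L/(6EI) at the far end, so f₁₁ = f₂₂ = 2.5/EI and f₁₂ = f₂₁ = 1.25/EI.
Compatibility — zero rotation at each built-in end:
  2.5 M_A + 1.25 M_B = 793.1
  1.25 M_A + 2.5 M_B = 729.9
Solving the pair gives M_A = 228.3 kN·m and M_B = 177.8 kN·m (hogging).

M_B = 177.8 kN·m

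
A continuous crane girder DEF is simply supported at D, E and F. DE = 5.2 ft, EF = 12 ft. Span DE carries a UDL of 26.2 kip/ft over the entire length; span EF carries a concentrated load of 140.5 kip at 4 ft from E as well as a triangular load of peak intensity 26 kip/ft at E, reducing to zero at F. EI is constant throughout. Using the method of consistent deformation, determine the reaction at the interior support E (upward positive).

Insert a hinge at E; M_E is the redundant, and each span becomes simply supported.
Discontinuity in slope at E on the released structure — sum the simple-span end rotations:
  span DE: UDL 26.2: wL³/(24EI) = 153.5/EI
  span EF: point load 140.5 at a = 4: Pab(L + b)/(6LEI) = 1249/EI
  span EF: triangular load, peak 26: w₀L³/(45EI) = 998.4/EI
  relative rotation θ_0 = (153.5 + 2247)/EI = 2401/EI
A unit hogging moment at E produces rotation L₁/(3EI) + L₂/(3EI) = 5.733/EI.
Compatibility: M_E·(L₁+L₂)/(3EI) = θ_0, giving M_E = 418.7 kip·ft (hogging).
Span DE, ΣM about D with M_E applied at E: R_E^{DE}·5.2 = 354.2 + 418.7, so R_E^{DE} = 148.6 kip and R_D = 136.2 − 148.6 = -12.41 kip.
Span EF, ΣM about F: R_E^{EF}·12 = 2372 + 418.7, so R_E^{EF} = 232.6 kip and R_F = 296.5 − 232.6 = 63.94 kip.
R_E = 148.6 + 232.6 = 381.2 kip.

R_E = 381.2 kip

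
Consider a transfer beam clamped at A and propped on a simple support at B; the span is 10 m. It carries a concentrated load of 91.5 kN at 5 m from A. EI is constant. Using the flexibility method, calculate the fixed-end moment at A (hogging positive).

M_A = 171.6 kN·m

Remove the prop at B; the released (primary) structure is a cantilever built in at A.
Free-end deflection of the primary structure under the applied loading (downward +):
  point load 91.5 at a = 5: Pa²(3L − a)/(6EI) = 9531/EI
Flexibility coefficient — unit upward force at B: δ_{BB} = L³/(3EI) = 333.3/EI.
The prop prevents deflection at B: R_B = δ_0/δ_{BB} = 9531/333.3 = 28.59 kN.
Moment equilibrium about A: M_A = Σ(load moments about A) − R_B·L = 457.5 − 28.59×10 = 171.6 kN·m.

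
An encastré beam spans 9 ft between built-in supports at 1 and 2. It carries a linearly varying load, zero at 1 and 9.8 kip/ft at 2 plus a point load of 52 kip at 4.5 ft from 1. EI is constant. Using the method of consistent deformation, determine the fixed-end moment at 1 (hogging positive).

M_1 = 84.96 kip·ft

Take the two fixed-end moments M_1, M_2 as redundants; the released structure is the simple span 12.
End rotations of the released simple span under the applied load (×1/EI):
  at 1: triangular load, peak 9.8: 7w₀L³/(360EI) = 138.9/EI
  at 2: triangular load, peak 9.8: w₀L³/(45EI) = 158.8/EI
  at 1: point load 52 at a = 4.5: Pab(L + b)/(6LEI) = 263.2/EI
  at 2: point load 52 at a = 4.5: Pab(L + a)/(6LEI) = 263.2/EI
  θ_10 = 402.2/EI,  θ_20 = 422/EI
Flexibility coefficients: a unit moment at one end gives L/(3EI) there and L/(6EI) at the far end, so f₁₁ = f₂₂ = 3/EI and f₁₂ = f₂₁ = 1.5/EI.
Compatibility — zero rotation at each built-in end:
  3 M_1 + 1.5 M_2 = 402.2
  1.5 M_1 + 3 M_2 = 422
Solving the pair gives M_1 = 84.96 kip·ft and M_2 = 98.19 kip·ft (hogging).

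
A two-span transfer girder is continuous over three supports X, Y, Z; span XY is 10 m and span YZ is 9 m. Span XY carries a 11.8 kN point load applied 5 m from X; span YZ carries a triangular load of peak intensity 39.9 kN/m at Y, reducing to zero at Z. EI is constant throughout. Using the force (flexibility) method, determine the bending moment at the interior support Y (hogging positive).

M_Y = 113.7 kN·m

Release continuity at Y by inserting a hinge; the redundant is the internal moment M_Y. The primary structure is two simply-supported spans XY and YZ.
Discontinuity in slope at Y on the released structure — sum the simple-span end rotations:
  span XY: point load 11.8 at a = 5: Pab(L + a)/(6LEI) = 73.75/EI
  span YZ: triangular load, peak 39.9: w₀L³/(45EI) = 646.4/EI
  relative rotation θ_0 = (73.75 + 646.4)/EI = 720.1/EI
A unit hogging moment at Y produces rotation L₁/(3EI) + L₂/(3EI) = 6.333/EI.
Compatibility: M_Y·(L₁+L₂)/(3EI) = θ_0, giving M_Y = 113.7 kN·m (hogging).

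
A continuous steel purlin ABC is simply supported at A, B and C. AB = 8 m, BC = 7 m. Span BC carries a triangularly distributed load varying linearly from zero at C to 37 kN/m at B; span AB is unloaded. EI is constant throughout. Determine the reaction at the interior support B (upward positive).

Take M_B as the redundant. Released structure: two simple spans AB and BC with a hinge at B.
Discontinuity in slope at B on the released structure — sum the simple-span end rotations:
  span BC: triangular load, peak 37: w₀L³/(45EI) = 282/EI
  relative rotation θ_0 = (0 + 282)/EI = 282/EI
A unit hogging moment at B produces rotation L₁/(3EI) + L₂/(3EI) = 5/EI.
Compatibility: M_B·(L₁+L₂)/(3EI) = θ_0, giving M_B = 56.4 kN·m (hogging).
Span AB, ΣM about A with M_B applied at B: R_B^{AB}·8 = 0 + 56.4, so R_B^{AB} = 7.051 kN and R_A = 0 − 7.051 = -7.051 kN.
Span BC, ΣM about C: R_B^{BC}·7 = 604.3 + 56.4, so R_B^{BC} = 94.39 kN and R_C = 129.5 − 94.39 = 35.11 kN.
R_B = 7.051 + 94.39 = 101.4 kN.

R_B = 101.4 kN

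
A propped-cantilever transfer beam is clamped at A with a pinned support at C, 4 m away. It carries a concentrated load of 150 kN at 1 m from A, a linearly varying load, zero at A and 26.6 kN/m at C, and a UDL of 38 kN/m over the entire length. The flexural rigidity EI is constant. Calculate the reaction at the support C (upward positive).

Remove the prop at C; the released (primary) structure is a cantilever built in at A.
Downward deflection at the released point C due to the loads:
  point load 150 at a = 1: Pa²(3L − a)/(6EI) = 275/EI
  triangular load, peak 26.6 at the free end: 11w₀L⁴/(120EI) = 624.2/EI
  UDL 38: wL⁴/(8EI) = 1216/EI
  δ_0 = 2115/EI
Flexibility coefficient — unit upward force at C: δ_{CC} = L³/(3EI) = 21.33/EI.
The prop prevents deflection at C: R_C = δ_0/δ_{CC} = 2115/21.33 = 99.15 kN.

R_C = 99.15 kN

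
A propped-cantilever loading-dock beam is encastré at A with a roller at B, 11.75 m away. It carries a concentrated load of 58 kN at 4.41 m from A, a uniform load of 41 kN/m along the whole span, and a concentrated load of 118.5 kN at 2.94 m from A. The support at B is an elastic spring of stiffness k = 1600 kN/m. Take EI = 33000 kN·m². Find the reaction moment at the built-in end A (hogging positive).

Take the reaction at B as the redundant and release it; the primary structure is a cantilever fixed at A.
Primary-structure tip deflection at B by superposition:
  point load 58 at a = 4.41: Pa²(3L − a)/(6EI) = 5798/EI
  UDL 41: wL⁴/(8EI) = 97689/EI
  point load 118.5 at a = 2.94: Pa²(3L − a)/(6EI) = 5516/EI
  δ_0 = 109002/EI
Flexibility coefficient — unit upward force at B: δ_{BB} = L³/(3EI) = 540.7/EI.
With EI = 33000 kN·m²: δ_0 = 3.3031 m and δ_{BB} = 0.016386 m/kN.
Compatibility — the spring shortens by R_B/k under the reaction it provides: δ_0 − R_B·δ_{BB} = R_B/k. With 1/k = 0.000625 m/kN, R_B = δ_0 / (δ_{BB} + 1/k) = 3.3031 / (0.016386 + 0.000625) = 194.2 kN.
Moment equilibrium about A: M_A = Σ(load moments about A) − R_B·L = 3434 − 194.2×11.75 = 1153 kN·m.

M_A = 1153 kN·m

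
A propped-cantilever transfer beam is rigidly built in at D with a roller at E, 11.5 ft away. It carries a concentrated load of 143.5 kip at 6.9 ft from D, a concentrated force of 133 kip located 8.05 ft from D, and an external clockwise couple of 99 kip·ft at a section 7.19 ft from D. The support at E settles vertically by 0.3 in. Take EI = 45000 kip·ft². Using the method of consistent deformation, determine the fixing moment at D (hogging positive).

Release the roller at E. Primary structure: cantilever fixed at D.
Free-end deflection of the primary structure under the applied loading (downward +):
  point load 143.5 at a = 6.9: Pa²(3L − a)/(6EI) = 31427/EI
  point load 133 at a = 8.05: Pa²(3L − a)/(6EI) = 37994/EI
  clockwise couple 99 at a = 7.19: M₀a(2L − a)/(2EI) = 5627/EI
  δ_0 = 75048/EI
Flexibility coefficient — unit upward force at E: δ_{EE} = L³/(3EI) = 507/EI.
With EI = 45000 kip·ft²: δ_0 = 1.6677 ft and δ_{EE} = 0.011266 ft/kip.
Compatibility — the beam at E must follow the support down by 0.025 ft: δ_0 − R_E·δ_{EE} = 0.025, so R_E = (1.6677 − 0.025)/0.011266 = 145.8 kip.
Moment equilibrium about D: M_D = Σ(load moments about D) − R_E·L = 2160 − 145.8×11.5 = 482.9 kip·ft.

M_D = 482.9 kip·ft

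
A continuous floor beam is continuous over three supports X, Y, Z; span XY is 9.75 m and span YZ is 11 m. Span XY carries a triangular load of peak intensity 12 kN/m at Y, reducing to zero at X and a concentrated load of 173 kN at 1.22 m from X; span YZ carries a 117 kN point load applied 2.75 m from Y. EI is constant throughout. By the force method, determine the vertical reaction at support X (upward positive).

R_X = 150.7 kN

Insert a hinge at Y; M_Y is the redundant, and each span becomes simply supported.
End slopes at the hinge Y, treating each span as simply supported:
  span XY: triangular load, peak 12: w₀L³/(45EI) = 247.2/EI
  span XY: point load 173 at a = 1.22: Pab(L + a)/(6LEI) = 337.6/EI
  span YZ: point load 117 at a = 2.75: Pab(L + b)/(6LEI) = 774.2/EI
  relative rotation θ_0 = (584.8 + 774.2)/EI = 1359/EI
A unit hogging moment at Y produces rotation L₁/(3EI) + L₂/(3EI) = 6.917/EI.
Compatibility: M_Y·(L₁+L₂)/(3EI) = θ_0, giving M_Y = 196.5 kN·m (hogging).
Span XY, ΣM about X with M_Y applied at Y: R_Y^{XY}·9.75 = 591.3 + 196.5, so R_Y^{XY} = 80.8 kN and R_X = 231.5 − 80.8 = 150.7 kN.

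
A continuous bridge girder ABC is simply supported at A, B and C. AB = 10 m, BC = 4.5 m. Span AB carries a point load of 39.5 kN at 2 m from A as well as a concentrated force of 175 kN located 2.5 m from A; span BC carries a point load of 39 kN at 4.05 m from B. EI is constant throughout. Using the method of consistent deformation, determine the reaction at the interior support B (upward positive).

Release continuity at B by inserting a hinge; the redundant is the internal moment M_B. The primary structure is two simply-supported spans AB and BC.
Discontinuity in slope at B on the released structure — sum the simple-span end rotations:
  span AB: point load 39.5 at a = 2: Pab(L + a)/(6LEI) = 126.4/EI
  span AB: point load 175 at a = 2.5: Pab(L + a)/(6LEI) = 683.6/EI
  span BC: point load 39 at a = 4.05: Pab(L + b)/(6LEI) = 13.03/EI
  relative rotation θ_0 = (810 + 13.03)/EI = 823/EI
A unit hogging moment at B produces rotation L₁/(3EI) + L₂/(3EI) = 4.833/EI.
Compatibility: M_B·(L₁+L₂)/(3EI) = θ_0, giving M_B = 170.3 kN·m (hogging).
Span AB, ΣM about A with M_B applied at B: R_B^{AB}·10 = 516.5 + 170.3, so R_B^{AB} = 68.68 kN and R_A = 214.5 − 68.68 = 145.8 kN.
Span BC, ΣM about C: R_B^{BC}·4.5 = 17.55 + 170.3, so R_B^{BC} = 41.74 kN and R_C = 39 − 41.74 = -2.74 kN.
R_B = 68.68 + 41.74 = 110.4 kN.

R_B = 110.4 kN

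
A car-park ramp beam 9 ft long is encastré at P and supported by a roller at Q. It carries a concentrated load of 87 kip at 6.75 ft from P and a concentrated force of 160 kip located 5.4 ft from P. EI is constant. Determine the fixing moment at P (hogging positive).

Choose R_Q as the redundant. The primary structure is the cantilever fixed at P.
Downward deflection at the released point Q due to the loads:
  point load 87 at a = 6.75: Pa²(3L − a)/(6EI) = 13378/EI
  point load 160 at a = 5.4: Pa²(3L − a)/(6EI) = 16796/EI
  δ_0 = 30174/EI
Tip deflection under a unit load at Q: L³/(3EI) = 243/EI.
Compatibility at Q: δ_0 − R_Q·δ_{QQ} = 0, so R_Q = 30174/243 = 124.2 kip.
Moment equilibrium about P: M_P = Σ(load moments about P) − R_Q·L = 1451 − 124.2×9 = 333.7 kip·ft.

M_P = 333.7 kip·ft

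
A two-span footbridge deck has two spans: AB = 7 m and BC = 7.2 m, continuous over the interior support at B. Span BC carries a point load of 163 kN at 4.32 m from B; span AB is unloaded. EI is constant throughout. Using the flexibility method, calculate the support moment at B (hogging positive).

M_B = 99.97 kN·m

Release continuity at B by inserting a hinge; the redundant is the internal moment M_B. The primary structure is two simply-supported spans AB and BC.
End slopes at the hinge B, treating each span as simply supported:
  span BC: point load 163 at a = 4.32: Pab(L + b)/(6LEI) = 473.2/EI
  relative rotation θ_0 = (0 + 473.2)/EI = 473.2/EI
A unit hogging moment at B produces rotation L₁/(3EI) + L₂/(3EI) = 4.733/EI.
Slope continuity at B: θ_0 = M_B·4.733/EI, so M_B = 473.2/4.733 = 99.97 kN·m (hogging).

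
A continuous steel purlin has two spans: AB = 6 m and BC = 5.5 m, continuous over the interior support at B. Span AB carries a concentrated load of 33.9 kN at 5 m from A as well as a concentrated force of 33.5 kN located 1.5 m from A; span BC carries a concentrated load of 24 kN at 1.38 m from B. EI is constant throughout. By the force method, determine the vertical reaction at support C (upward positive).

R_C = -0.5559 kN

Release continuity at B by inserting a hinge; the redundant is the internal moment M_B. The primary structure is two simply-supported spans AB and BC.
Discontinuity in slope at B on the released structure — sum the simple-span end rotations:
  span AB: point load 33.9 at a = 5: Pab(L + a)/(6LEI) = 51.79/EI
  span AB: point load 33.5 at a = 1.5: Pab(L + a)/(6LEI) = 47.11/EI
  span BC: point load 24 at a = 1.38: Pab(L + b)/(6LEI) = 39.78/EI
  relative rotation θ_0 = (98.9 + 39.78)/EI = 138.7/EI
A unit hogging moment at B produces rotation L₁/(3EI) + L₂/(3EI) = 3.833/EI.
Slope continuity at B: θ_0 = M_B·3.833/EI, so M_B = 138.7/3.833 = 36.18 kN·m (hogging).
Span BC, ΣM about C: R_B^{BC}·5.5 = 98.88 + 36.18, so R_B^{BC} = 24.56 kN and R_C = 24 − 24.56 = -0.5559 kN.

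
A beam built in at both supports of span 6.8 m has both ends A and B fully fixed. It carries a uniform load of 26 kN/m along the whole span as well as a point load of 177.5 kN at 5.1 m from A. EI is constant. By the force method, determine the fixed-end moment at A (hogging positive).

Release both end moments; the primary structure is a simply-supported span AB with redundants M_A and M_B.
On the primary (simply-supported) span, the end slopes from the loading are:
  at A: UDL 26: wL³/(24EI) = 340.6/EI
  at B: UDL 26: wL³/(24EI) = 340.6/EI
  at A: point load 177.5 at a = 5.1: Pab(L + b)/(6LEI) = 320.6/EI
  at B: point load 177.5 at a = 5.1: Pab(L + a)/(6LEI) = 448.9/EI
  θ_A0 = 661.2/EI,  θ_B0 = 789.5/EI
Flexibility coefficients: a unit moment at one end gives L/(3EI) there and L/(6EI) at the far end, so f₁₁ = f₂₂ = 2.267/EI and f₁₂ = f₂₁ = 1.133/EI.
Compatibility — zero rotation at each built-in end:
  2.267 M_A + 1.133 M_B = 661.2
  1.133 M_A + 2.267 M_B = 789.5
Solving the pair gives M_A = 156.8 kN·m and M_B = 269.9 kN·m (hogging).

M_A = 156.8 kN·m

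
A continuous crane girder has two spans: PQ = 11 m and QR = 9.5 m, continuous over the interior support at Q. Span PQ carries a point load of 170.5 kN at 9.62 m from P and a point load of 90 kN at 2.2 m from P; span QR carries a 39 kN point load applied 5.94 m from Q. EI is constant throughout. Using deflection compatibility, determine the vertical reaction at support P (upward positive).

Insert a hinge at Q; M_Q is the redundant, and each span becomes simply supported.
Discontinuity in slope at Q on the released structure — sum the simple-span end rotations:
  span PQ: point load 170.5 at a = 9.62: Pab(L + a)/(6LEI) = 707.2/EI
  span PQ: point load 90 at a = 2.2: Pab(L + a)/(6LEI) = 348.5/EI
  span QR: point load 39 at a = 5.94: Pab(L + b)/(6LEI) = 189/EI
  relative rotation θ_0 = (1056 + 189)/EI = 1245/EI
A unit hogging moment at Q produces rotation L₁/(3EI) + L₂/(3EI) = 6.833/EI.
Slope continuity at Q: θ_0 = M_Q·6.833/EI, so M_Q = 1245/6.833 = 182.1 kN·m (hogging).
Span PQ, ΣM about P with M_Q applied at Q: R_Q^{PQ}·11 = 1838 + 182.1, so R_Q^{PQ} = 183.7 kN and R_P = 260.5 − 183.7 = 76.83 kN.

R_P = 76.83 kN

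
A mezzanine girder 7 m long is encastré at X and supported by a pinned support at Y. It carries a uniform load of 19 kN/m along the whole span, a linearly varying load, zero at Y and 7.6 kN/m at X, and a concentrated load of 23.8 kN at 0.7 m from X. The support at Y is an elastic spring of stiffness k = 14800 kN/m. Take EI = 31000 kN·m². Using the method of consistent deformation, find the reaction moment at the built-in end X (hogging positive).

Take the reaction at Y as the redundant and release it; the primary structure is a cantilever fixed at X.
Free-end deflection of the primary structure under the applied loading (downward +):
  UDL 19: wL⁴/(8EI) = 5702/EI
  triangular load, peak 7.6 at the fixed end: w₀L⁴/(30EI) = 608.3/EI
  point load 23.8 at a = 0.7: Pa²(3L − a)/(6EI) = 39.46/EI
  δ_0 = 6350/EI
Flexibility coefficient — unit upward force at Y: δ_{YY} = L³/(3EI) = 114.3/EI.
With EI = 31000 kN·m²: δ_0 = 0.20484 m and δ_{YY} = 0.003688 m/kN.
Compatibility — the spring shortens by R_Y/k under the reaction it provides: δ_0 − R_Y·δ_{YY} = R_Y/k. With 1/k = 0.000068 m/kN, R_Y = δ_0 / (δ_{YY} + 1/k) = 0.20484 / (0.003688 + 0.000068) = 54.54 kN.
Moment equilibrium about X: M_X = Σ(load moments about X) − R_Y·L = 544.2 − 54.54×7 = 162.4 kN·m.

M_X = 162.4 kN·m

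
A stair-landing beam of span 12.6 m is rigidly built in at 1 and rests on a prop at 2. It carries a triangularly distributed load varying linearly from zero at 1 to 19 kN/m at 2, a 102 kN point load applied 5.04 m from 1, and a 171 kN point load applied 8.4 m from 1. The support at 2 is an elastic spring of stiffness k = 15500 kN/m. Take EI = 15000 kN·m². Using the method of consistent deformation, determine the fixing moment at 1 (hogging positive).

Choose R_2 as the redundant. The primary structure is the cantilever fixed at 1.
Free-end deflection of the primary structure under the applied loading (downward +):
  triangular load, peak 19 at the free end: 11w₀L⁴/(120EI) = 43898/EI
  point load 102 at a = 5.04: Pa²(3L − a)/(6EI) = 14147/EI
  point load 171 at a = 8.4: Pa²(3L − a)/(6EI) = 59122/EI
  δ_0 = 117167/EI
Flexibility coefficient — unit upward force at 2: δ_{22} = L³/(3EI) = 666.8/EI.
With EI = 15000 kN·m²: δ_0 = 7.8111 m and δ_{22} = 0.044453 m/kN.
Compatibility — the spring shortens by R_2/k under the reaction it provides: δ_0 − R_2·δ_{22} = R_2/k. With 1/k = 0.000065 m/kN, R_2 = δ_0 / (δ_{22} + 1/k) = 7.8111 / (0.044453 + 0.000065) = 175.5 kN.
Moment equilibrium about 1: M_1 = Σ(load moments about 1) − R_2·L = 2956 − 175.5×12.6 = 745.1 kN·m.

M_1 = 745.1 kN·m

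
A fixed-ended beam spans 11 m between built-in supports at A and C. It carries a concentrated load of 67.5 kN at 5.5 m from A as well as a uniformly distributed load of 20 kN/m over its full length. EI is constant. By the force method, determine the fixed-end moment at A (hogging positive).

M_A = 294.5 kN·m

Release both end moments; the primary structure is a simply-supported span AC with redundants M_A and M_C.
End rotations of the released simple span under the applied load (×1/EI):
  at A: point load 67.5 at a = 5.5: Pab(L + b)/(6LEI) = 510.5/EI
  at C: point load 67.5 at a = 5.5: Pab(L + a)/(6LEI) = 510.5/EI
  at A: UDL 20: wL³/(24EI) = 1109/EI
  at C: UDL 20: wL³/(24EI) = 1109/EI
  θ_A0 = 1620/EI,  θ_C0 = 1620/EI
Flexibility coefficients: a unit moment at one end gives L/(3EI) there and L/(6EI) at the far end, so f₁₁ = f₂₂ = 3.667/EI and f₁₂ = f₂₁ = 1.833/EI.
Compatibility — zero rotation at each built-in end:
  3.667 M_A + 1.833 M_C = 1620
  1.833 M_A + 3.667 M_C = 1620
Solving the pair gives M_A = 294.5 kN·m and M_C = 294.5 kN·m (hogging).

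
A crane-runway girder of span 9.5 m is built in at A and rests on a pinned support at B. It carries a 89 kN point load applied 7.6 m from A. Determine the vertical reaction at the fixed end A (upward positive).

R_A = 26.34 kN

Remove the prop at B; the released (primary) structure is a cantilever built in at A.
Downward deflection at the released point B due to the loads:
  point load 89 at a = 7.6: Pa²(3L − a)/(6EI) = 17907/EI
Flexibility coefficient — unit upward force at B: δ_{BB} = L³/(3EI) = 285.8/EI.
Compatibility at B: δ_0 − R_B·δ_{BB} = 0, so R_B = 17907/285.8 = 62.66 kN.
Vertical equilibrium: R_A = ΣP − R_B = 89 − 62.66 = 26.34 kN.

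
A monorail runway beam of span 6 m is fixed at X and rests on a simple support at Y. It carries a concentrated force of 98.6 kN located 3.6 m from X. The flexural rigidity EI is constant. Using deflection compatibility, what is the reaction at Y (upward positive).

Take the reaction at Y as the redundant and release it; the primary structure is a cantilever fixed at X.
Deflection at Y on the released cantilever, summing each load's contribution:
  point load 98.6 at a = 3.6: Pa²(3L − a)/(6EI) = 3067/EI
Tip deflection under a unit load at Y: L³/(3EI) = 72/EI.
Compatibility at Y: δ_0 − R_Y·δ_{YY} = 0, so R_Y = 3067/72 = 42.6 kN.

R_Y = 42.6 kN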